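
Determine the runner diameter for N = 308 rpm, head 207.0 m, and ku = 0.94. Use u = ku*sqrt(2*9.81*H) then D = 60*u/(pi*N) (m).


u = 0.94 * sqrt(2*9.81*207.0) = 59.9049 m/s
D = 60 * 59.9049 / (pi * 308) = 3.7146 m


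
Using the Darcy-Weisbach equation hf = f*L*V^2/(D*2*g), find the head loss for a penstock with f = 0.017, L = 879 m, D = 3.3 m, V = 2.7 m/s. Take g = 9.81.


hf = 0.017 * 879 * 2.7^2 / (3.3 * 2 * 9.81) = 1.6825 m


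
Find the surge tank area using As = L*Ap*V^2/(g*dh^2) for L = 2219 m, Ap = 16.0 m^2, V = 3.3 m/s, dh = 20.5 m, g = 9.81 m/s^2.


As = 2219 * 16.0 * 3.3^2 / (9.81 * 20.5^2) = 93.7839 m^2


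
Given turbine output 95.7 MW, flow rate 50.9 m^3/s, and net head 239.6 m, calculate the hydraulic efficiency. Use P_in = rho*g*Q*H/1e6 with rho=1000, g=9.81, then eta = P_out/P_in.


P_in = 1000 * 9.81 * 50.9 * 239.6 / 1e6 = 119.6392 MW
eta = 95.7 / 119.6392 = 0.7999


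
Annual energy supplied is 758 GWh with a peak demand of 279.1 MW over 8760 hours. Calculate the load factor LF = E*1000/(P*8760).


LF = 758 * 1000 / (279.1 * 8760) = 0.3100


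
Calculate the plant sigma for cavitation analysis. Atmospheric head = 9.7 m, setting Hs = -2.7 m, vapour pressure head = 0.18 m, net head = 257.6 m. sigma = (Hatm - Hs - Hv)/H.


sigma = (9.7 - (-2.7) - 0.18) / 257.6 = 0.0474


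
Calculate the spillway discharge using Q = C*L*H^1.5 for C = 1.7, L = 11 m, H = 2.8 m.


Q = 1.7 * 11 * 2.8^1.5 = 87.6150 m^3/s


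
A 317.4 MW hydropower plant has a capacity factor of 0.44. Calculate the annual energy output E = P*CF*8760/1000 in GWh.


E = 317.4 * 0.44 * 8760 / 1000 = 1223.3866 GWh


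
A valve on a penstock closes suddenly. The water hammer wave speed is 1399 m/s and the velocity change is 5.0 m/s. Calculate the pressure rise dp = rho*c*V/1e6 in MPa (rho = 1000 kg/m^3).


dp = 1000 * 1399 * 5.0 / 1e6 = 6.9950 MPa


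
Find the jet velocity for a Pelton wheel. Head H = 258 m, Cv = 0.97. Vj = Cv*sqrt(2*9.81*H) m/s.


Vj = 0.97 * sqrt(2*9.81*258) = 69.0130 m/s


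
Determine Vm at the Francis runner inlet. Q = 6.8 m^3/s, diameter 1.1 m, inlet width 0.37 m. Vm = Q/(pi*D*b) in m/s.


Vm = 6.8 / (pi * 1.1 * 0.37) = 5.3182 m/s


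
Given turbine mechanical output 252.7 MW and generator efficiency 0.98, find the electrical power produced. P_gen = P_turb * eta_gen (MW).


P_gen = 252.7 * 0.98 = 247.6460 MW


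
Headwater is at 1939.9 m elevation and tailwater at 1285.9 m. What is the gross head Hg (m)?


Hg = 1939.9 - 1285.9 = 654.0000 m


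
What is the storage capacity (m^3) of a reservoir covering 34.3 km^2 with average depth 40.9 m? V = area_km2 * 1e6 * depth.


V = 34.3 * 1e6 * 40.9 = 1.4029e+09 m^3


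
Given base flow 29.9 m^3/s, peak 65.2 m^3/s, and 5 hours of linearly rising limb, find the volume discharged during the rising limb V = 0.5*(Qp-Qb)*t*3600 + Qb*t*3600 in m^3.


V = 0.5*(65.2 - 29.9)*5*3600 + 29.9*5*3600 = 855900.0000 m^3


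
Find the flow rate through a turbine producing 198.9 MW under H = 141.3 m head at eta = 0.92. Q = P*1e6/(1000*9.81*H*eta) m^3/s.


Q = 198.9 * 1e6 / (1000 * 9.81 * 141.3 * 0.92) = 155.9681 m^3/s


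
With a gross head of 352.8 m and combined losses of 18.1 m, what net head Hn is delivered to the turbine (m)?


Hn = 352.8 - 18.1 = 334.7000 m


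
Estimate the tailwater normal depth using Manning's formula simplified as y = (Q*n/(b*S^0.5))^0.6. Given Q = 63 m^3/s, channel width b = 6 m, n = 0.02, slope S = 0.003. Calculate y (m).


y = (63 * 0.02 / (6 * 0.003^0.5))^0.6 = 2.2397 m


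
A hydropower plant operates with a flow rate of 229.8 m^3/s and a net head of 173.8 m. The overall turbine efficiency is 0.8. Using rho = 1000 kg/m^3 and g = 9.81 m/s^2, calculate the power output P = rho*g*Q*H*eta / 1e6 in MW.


P = 1000 * 9.81 * 229.8 * 173.8 * 0.8 / 1e6 = 313.4432 MW


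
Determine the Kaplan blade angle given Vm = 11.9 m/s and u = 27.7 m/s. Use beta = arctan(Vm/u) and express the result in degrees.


beta = arctan(11.9 / 27.7) = 23.2485 degrees


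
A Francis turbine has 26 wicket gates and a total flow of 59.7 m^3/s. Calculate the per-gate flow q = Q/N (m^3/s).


q = 59.7 / 26 = 2.2962 m^3/s


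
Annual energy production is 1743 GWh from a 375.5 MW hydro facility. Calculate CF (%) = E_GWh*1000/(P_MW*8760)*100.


CF = 1743 * 1000 / (375.5 * 8760) * 100 = 52.9887 %


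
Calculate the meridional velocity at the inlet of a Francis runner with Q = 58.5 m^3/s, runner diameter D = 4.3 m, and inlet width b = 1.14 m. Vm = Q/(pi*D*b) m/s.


Vm = 58.5 / (pi * 4.3 * 1.14) = 3.7987 m/s


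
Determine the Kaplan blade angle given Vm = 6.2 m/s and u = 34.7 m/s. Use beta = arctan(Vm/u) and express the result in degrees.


beta = arctan(6.2 / 34.7) = 10.1304 degrees


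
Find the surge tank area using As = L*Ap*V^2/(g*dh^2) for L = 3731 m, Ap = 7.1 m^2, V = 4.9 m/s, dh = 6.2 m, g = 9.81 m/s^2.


As = 3731 * 7.1 * 4.9^2 / (9.81 * 6.2^2) = 1686.6438 m^2


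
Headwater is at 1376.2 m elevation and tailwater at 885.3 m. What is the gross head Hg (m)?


Hg = 1376.2 - 885.3 = 490.9000 m


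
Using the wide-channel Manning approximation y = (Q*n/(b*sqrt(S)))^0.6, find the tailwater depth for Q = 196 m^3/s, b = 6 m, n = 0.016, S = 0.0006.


y = (196 * 0.016 / (6 * 0.0006^0.5))^0.6 = 6.2732 m


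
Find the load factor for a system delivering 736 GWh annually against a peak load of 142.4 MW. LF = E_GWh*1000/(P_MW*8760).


LF = 736 * 1000 / (142.4 * 8760) = 0.5900


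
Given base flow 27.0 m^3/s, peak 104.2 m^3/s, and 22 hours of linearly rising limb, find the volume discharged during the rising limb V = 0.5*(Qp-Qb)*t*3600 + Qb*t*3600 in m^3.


V = 0.5*(104.2 - 27.0)*22*3600 + 27.0*22*3600 = 5.1955e+06 m^3


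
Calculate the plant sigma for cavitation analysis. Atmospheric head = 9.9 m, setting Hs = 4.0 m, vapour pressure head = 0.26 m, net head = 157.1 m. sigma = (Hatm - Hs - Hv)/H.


sigma = (9.9 - 4.0 - 0.26) / 157.1 = 0.0359


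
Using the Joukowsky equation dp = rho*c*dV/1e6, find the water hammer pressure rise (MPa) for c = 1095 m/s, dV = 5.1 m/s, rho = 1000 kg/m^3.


dp = 1000 * 1095 * 5.1 / 1e6 = 5.5845 MPa


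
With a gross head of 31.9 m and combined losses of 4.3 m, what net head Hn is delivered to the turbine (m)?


Hn = 31.9 - 4.3 = 27.6000 m


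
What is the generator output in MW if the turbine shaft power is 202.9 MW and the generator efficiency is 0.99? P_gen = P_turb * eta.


P_gen = 202.9 * 0.99 = 200.8710 MW


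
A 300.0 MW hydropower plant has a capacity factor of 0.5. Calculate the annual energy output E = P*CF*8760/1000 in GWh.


E = 300.0 * 0.5 * 8760 / 1000 = 1314.0000 GWh


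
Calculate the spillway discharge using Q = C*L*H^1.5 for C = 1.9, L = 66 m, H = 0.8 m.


Q = 1.9 * 66 * 0.8^1.5 = 89.7289 m^3/s


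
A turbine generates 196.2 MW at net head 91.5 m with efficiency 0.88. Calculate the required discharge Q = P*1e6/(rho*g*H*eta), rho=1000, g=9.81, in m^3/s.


Q = 196.2 * 1e6 / (1000 * 9.81 * 91.5 * 0.88) = 248.3855 m^3/s


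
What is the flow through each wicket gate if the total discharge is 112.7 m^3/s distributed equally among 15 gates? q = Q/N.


q = 112.7 / 15 = 7.5133 m^3/s


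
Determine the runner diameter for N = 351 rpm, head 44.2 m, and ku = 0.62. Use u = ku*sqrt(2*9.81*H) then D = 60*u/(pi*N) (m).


u = 0.62 * sqrt(2*9.81*44.2) = 18.2580 m/s
D = 60 * 18.2580 / (pi * 351) = 0.9935 m


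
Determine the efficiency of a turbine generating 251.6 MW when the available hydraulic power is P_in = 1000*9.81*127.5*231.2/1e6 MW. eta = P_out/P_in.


P_in = 1000 * 9.81 * 127.5 * 231.2 / 1e6 = 289.1792 MW
eta = 251.6 / 289.1792 = 0.8700


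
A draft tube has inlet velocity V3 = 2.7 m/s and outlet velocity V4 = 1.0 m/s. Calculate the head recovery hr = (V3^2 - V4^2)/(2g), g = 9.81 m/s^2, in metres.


hr = (2.7^2 - 1.0^2) / (2*9.81) = 0.3206 m


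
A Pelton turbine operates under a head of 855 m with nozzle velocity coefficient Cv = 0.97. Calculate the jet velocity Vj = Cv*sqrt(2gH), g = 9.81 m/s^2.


Vj = 0.97 * sqrt(2*9.81*855) = 125.6332 m/s


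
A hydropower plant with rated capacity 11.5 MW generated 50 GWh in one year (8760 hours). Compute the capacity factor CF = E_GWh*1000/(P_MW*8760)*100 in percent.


CF = 50 * 1000 / (11.5 * 8760) * 100 = 49.6327 %


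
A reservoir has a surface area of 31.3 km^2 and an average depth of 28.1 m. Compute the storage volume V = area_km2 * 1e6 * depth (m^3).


V = 31.3 * 1e6 * 28.1 = 8.7953e+08 m^3


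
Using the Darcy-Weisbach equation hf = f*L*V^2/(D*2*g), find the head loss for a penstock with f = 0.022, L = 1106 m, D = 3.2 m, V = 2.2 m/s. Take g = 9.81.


hf = 0.022 * 1106 * 2.2^2 / (3.2 * 2 * 9.81) = 1.8757 m


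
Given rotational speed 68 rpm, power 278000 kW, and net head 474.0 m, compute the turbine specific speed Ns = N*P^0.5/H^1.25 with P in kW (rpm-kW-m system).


Ns = 68 * 278000^0.5 / 474.0^1.25 = 16.2109


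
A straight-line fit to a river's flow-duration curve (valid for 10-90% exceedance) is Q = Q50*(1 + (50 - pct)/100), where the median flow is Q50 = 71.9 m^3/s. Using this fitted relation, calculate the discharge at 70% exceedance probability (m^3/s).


Q = 71.9 * (1 + (50 - 70)/100) = 57.5200 m^3/s


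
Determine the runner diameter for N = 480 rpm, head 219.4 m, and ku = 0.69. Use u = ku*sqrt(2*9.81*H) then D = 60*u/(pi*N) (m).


u = 0.69 * sqrt(2*9.81*219.4) = 45.2707 m/s
D = 60 * 45.2707 / (pi * 480) = 1.8013 m


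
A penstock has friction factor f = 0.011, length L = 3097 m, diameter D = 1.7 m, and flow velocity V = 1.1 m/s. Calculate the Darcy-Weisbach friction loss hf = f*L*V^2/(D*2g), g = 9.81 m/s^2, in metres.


hf = 0.011 * 3097 * 1.1^2 / (1.7 * 2 * 9.81) = 1.2359 m


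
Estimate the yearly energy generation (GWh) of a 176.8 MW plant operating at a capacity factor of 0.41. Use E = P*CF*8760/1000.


E = 176.8 * 0.41 * 8760 / 1000 = 634.9949 GWh


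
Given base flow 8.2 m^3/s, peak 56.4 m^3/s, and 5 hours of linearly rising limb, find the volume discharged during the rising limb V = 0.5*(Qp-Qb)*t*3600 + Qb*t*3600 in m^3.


V = 0.5*(56.4 - 8.2)*5*3600 + 8.2*5*3600 = 581400.0000 m^3


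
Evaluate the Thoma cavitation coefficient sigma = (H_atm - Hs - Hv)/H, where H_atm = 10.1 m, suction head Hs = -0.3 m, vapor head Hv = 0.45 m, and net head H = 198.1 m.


sigma = (10.1 - (-0.3) - 0.45) / 198.1 = 0.0502


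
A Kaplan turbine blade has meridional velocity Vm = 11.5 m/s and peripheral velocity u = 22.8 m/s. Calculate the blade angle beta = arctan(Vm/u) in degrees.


beta = arctan(11.5 / 22.8) = 26.7657 degrees


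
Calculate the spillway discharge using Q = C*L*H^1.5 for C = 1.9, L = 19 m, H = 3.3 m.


Q = 1.9 * 19 * 3.3^1.5 = 216.4104 m^3/s


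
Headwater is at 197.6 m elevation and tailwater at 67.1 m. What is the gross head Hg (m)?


Hg = 197.6 - 67.1 = 130.5000 m


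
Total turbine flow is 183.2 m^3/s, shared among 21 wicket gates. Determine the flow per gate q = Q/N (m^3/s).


q = 183.2 / 21 = 8.7238 m^3/s


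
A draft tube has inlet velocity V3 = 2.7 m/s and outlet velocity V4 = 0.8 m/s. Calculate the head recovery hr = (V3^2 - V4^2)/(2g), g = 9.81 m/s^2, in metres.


hr = (2.7^2 - 0.8^2) / (2*9.81) = 0.3389 m


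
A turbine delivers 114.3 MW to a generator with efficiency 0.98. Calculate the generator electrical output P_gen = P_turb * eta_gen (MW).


P_gen = 114.3 * 0.98 = 112.0140 MW


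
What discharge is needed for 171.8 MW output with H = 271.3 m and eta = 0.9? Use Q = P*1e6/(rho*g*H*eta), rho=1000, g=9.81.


Q = 171.8 * 1e6 / (1000 * 9.81 * 271.3 * 0.9) = 71.7236 m^3/s


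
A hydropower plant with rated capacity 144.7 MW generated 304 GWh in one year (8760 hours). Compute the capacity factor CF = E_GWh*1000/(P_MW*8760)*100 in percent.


CF = 304 * 1000 / (144.7 * 8760) * 100 = 23.9829 %


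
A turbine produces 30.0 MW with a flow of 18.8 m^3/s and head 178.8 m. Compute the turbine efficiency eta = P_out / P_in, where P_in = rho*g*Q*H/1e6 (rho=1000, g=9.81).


P_in = 1000 * 9.81 * 18.8 * 178.8 / 1e6 = 32.9757 MW
eta = 30.0 / 32.9757 = 0.9098


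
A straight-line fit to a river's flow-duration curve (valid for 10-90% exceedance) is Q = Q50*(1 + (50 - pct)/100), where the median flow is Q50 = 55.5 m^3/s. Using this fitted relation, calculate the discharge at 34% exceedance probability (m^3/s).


Q = 55.5 * (1 + (50 - 34)/100) = 64.3800 m^3/s


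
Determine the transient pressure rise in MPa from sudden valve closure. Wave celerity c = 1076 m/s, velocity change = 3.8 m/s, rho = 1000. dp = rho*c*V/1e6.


dp = 1000 * 1076 * 3.8 / 1e6 = 4.0888 MPa


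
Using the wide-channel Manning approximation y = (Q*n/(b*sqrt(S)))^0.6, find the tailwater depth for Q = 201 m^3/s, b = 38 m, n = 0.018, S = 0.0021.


y = (201 * 0.018 / (38 * 0.0021^0.5))^0.6 = 1.5508 m


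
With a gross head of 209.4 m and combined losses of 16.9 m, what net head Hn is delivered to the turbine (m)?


Hn = 209.4 - 16.9 = 192.5000 m


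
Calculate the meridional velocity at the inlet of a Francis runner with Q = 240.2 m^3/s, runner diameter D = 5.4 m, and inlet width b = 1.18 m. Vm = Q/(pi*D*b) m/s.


Vm = 240.2 / (pi * 5.4 * 1.18) = 11.9991 m/s


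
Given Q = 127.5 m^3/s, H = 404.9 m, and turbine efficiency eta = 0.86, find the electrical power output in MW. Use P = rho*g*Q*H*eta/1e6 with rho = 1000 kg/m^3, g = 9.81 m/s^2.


P = 1000 * 9.81 * 127.5 * 404.9 * 0.86 / 1e6 = 435.5374 MW


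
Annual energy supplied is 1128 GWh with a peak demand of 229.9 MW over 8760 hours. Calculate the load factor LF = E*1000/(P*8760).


LF = 1128 * 1000 / (229.9 * 8760) = 0.5601


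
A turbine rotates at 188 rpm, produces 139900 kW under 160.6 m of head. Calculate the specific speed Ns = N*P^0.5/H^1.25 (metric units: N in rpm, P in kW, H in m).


Ns = 188 * 139900^0.5 / 160.6^1.25 = 122.9942


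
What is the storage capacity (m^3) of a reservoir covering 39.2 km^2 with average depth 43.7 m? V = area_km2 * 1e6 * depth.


V = 39.2 * 1e6 * 43.7 = 1.7130e+09 m^3


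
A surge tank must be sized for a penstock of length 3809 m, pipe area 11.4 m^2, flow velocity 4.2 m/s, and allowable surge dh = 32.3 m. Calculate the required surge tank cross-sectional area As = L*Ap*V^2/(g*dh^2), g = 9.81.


As = 3809 * 11.4 * 4.2^2 / (9.81 * 32.3^2) = 74.8411 m^2


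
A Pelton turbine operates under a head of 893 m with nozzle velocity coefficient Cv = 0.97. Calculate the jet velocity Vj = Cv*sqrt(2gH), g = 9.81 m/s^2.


Vj = 0.97 * sqrt(2*9.81*893) = 128.3947 m/s


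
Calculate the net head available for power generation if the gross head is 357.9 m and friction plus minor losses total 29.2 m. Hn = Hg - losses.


Hn = 357.9 - 29.2 = 328.7000 m


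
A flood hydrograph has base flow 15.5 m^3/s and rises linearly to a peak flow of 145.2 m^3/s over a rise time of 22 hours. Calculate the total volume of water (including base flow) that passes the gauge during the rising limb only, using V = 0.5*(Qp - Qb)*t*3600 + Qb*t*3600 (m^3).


V = 0.5*(145.2 - 15.5)*22*3600 + 15.5*22*3600 = 6.3637e+06 m^3


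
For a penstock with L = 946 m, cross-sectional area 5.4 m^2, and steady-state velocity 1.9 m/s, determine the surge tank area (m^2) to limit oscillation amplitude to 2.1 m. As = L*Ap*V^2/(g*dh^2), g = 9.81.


As = 946 * 5.4 * 1.9^2 / (9.81 * 2.1^2) = 426.2697 m^2


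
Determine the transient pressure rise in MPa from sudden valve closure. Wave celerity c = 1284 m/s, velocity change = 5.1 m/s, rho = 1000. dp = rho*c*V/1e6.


dp = 1000 * 1284 * 5.1 / 1e6 = 6.5484 MPa


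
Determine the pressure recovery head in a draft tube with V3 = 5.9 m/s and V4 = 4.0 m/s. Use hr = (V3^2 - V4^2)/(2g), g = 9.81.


hr = (5.9^2 - 4.0^2) / (2*9.81) = 0.9587 m


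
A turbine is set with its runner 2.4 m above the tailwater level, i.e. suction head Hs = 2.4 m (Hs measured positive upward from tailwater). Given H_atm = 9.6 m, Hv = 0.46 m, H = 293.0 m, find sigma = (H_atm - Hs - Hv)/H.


sigma = (9.6 - 2.4 - 0.46) / 293.0 = 0.0230


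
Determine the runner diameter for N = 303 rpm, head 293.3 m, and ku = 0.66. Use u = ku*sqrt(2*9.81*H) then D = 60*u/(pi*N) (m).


u = 0.66 * sqrt(2*9.81*293.3) = 50.0668 m/s
D = 60 * 50.0668 / (pi * 303) = 3.1558 m


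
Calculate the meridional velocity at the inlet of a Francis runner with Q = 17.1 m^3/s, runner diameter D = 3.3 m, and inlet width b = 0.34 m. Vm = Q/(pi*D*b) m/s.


Vm = 17.1 / (pi * 3.3 * 0.34) = 4.8512 m/s


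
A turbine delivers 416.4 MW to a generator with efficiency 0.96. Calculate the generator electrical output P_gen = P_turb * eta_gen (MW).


P_gen = 416.4 * 0.96 = 399.7440 MW


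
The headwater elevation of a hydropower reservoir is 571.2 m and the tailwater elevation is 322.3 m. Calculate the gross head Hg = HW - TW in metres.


Hg = 571.2 - 322.3 = 248.9000 m


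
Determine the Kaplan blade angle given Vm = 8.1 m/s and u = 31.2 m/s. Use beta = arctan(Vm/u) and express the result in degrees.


beta = arctan(8.1 / 31.2) = 14.5536 degrees


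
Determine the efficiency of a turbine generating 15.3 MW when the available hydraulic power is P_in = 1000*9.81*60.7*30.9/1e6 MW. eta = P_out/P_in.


P_in = 1000 * 9.81 * 60.7 * 30.9 / 1e6 = 18.3999 MW
eta = 15.3 / 18.3999 = 0.8315


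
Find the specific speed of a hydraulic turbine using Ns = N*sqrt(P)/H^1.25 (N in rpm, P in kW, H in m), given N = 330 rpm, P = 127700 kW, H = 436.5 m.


Ns = 330 * 127700^0.5 / 436.5^1.25 = 59.1057


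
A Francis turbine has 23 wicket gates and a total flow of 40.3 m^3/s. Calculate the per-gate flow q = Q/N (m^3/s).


q = 40.3 / 23 = 1.7522 m^3/s


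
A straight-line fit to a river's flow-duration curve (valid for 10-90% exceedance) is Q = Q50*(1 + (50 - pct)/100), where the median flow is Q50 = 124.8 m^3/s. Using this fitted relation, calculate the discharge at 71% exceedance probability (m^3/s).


Q = 124.8 * (1 + (50 - 71)/100) = 98.5920 m^3/s


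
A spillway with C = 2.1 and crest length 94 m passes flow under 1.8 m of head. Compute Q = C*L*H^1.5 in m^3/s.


Q = 2.1 * 94 * 1.8^1.5 = 476.7118 m^3/s


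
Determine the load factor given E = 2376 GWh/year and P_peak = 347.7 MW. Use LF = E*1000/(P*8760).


LF = 2376 * 1000 / (347.7 * 8760) = 0.7801


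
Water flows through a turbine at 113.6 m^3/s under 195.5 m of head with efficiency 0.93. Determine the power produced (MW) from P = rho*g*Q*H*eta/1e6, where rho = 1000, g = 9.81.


P = 1000 * 9.81 * 113.6 * 195.5 * 0.93 / 1e6 = 202.6175 MW


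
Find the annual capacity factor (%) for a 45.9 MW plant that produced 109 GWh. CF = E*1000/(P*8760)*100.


CF = 109 * 1000 / (45.9 * 8760) * 100 = 27.1088 %


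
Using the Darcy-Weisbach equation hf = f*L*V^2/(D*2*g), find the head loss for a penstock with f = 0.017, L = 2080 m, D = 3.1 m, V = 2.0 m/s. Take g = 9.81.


hf = 0.017 * 2080 * 2.0^2 / (3.1 * 2 * 9.81) = 2.3255 m


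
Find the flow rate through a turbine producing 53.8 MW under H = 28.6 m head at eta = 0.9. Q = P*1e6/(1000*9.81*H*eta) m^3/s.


Q = 53.8 * 1e6 / (1000 * 9.81 * 28.6 * 0.9) = 213.0614 m^3/s


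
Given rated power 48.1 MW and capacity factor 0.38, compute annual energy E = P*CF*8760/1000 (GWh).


E = 48.1 * 0.38 * 8760 / 1000 = 160.1153 GWh


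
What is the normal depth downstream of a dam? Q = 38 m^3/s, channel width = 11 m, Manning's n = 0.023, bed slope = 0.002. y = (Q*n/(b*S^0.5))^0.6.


y = (38 * 0.023 / (11 * 0.002^0.5))^0.6 = 1.4118 m


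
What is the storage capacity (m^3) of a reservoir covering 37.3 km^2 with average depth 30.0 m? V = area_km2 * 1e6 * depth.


V = 37.3 * 1e6 * 30.0 = 1.1190e+09 m^3


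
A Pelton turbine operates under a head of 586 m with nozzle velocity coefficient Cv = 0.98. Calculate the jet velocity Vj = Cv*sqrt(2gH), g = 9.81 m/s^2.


Vj = 0.98 * sqrt(2*9.81*586) = 105.0810 m/s


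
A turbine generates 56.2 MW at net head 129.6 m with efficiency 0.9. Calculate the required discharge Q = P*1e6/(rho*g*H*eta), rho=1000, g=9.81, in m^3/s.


Q = 56.2 * 1e6 / (1000 * 9.81 * 129.6 * 0.9) = 49.1156 m^3/s


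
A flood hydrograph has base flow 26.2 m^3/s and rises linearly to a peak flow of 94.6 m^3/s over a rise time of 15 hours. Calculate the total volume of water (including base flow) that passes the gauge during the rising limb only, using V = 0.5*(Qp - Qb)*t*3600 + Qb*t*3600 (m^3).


V = 0.5*(94.6 - 26.2)*15*3600 + 26.2*15*3600 = 3.2616e+06 m^3


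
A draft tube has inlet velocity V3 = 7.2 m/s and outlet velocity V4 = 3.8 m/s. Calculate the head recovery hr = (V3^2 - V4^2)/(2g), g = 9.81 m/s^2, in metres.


hr = (7.2^2 - 3.8^2) / (2*9.81) = 1.9062 m


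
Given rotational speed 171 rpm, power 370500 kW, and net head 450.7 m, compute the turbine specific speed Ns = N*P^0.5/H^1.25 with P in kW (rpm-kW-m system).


Ns = 171 * 370500^0.5 / 450.7^1.25 = 50.1223


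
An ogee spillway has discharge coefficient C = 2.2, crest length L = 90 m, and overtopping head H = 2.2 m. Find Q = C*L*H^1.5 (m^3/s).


Q = 2.2 * 90 * 2.2^1.5 = 646.0992 m^3/s


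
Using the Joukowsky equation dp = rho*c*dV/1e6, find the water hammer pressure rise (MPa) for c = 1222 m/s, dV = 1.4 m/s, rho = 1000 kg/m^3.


dp = 1000 * 1222 * 1.4 / 1e6 = 1.7108 MPa


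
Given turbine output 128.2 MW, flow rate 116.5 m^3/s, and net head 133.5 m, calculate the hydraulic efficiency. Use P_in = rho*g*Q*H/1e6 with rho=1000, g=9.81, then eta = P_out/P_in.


P_in = 1000 * 9.81 * 116.5 * 133.5 / 1e6 = 152.5725 MW
eta = 128.2 / 152.5725 = 0.8403


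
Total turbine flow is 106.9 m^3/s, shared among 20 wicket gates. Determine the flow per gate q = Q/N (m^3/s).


q = 106.9 / 20 = 5.3450 m^3/s


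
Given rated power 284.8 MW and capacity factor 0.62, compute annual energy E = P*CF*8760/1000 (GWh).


E = 284.8 * 0.62 * 8760 / 1000 = 1546.8058 GWh


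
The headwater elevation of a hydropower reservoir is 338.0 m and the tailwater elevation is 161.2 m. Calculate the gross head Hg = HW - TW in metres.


Hg = 338.0 - 161.2 = 176.8000 m


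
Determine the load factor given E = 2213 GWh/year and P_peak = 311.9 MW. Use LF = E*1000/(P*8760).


LF = 2213 * 1000 / (311.9 * 8760) = 0.8100


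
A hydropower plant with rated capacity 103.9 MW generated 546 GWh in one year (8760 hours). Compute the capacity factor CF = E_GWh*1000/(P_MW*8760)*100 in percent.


CF = 546 * 1000 / (103.9 * 8760) * 100 = 59.9892 %


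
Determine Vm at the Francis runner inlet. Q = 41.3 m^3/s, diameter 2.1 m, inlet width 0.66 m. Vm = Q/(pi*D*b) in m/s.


Vm = 41.3 / (pi * 2.1 * 0.66) = 9.4850 m/s


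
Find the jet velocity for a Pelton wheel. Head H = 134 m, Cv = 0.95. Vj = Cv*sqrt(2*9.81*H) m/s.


Vj = 0.95 * sqrt(2*9.81*134) = 48.7108 m/s


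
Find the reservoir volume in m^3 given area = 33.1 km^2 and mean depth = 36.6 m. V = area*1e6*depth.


V = 33.1 * 1e6 * 36.6 = 1.2115e+09 m^3


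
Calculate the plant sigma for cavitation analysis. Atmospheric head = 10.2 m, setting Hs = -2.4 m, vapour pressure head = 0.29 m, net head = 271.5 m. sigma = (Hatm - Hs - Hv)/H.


sigma = (10.2 - (-2.4) - 0.29) / 271.5 = 0.0453


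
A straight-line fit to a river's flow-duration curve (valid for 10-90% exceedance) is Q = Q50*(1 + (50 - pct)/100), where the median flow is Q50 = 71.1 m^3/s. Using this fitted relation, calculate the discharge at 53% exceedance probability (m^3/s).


Q = 71.1 * (1 + (50 - 53)/100) = 68.9670 m^3/s


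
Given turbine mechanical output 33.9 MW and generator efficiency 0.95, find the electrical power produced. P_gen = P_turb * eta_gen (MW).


P_gen = 33.9 * 0.95 = 32.2050 MW


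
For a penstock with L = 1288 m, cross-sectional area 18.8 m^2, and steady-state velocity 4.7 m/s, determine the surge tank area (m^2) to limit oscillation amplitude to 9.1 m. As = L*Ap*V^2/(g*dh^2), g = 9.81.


As = 1288 * 18.8 * 4.7^2 / (9.81 * 9.1^2) = 658.4422 m^2


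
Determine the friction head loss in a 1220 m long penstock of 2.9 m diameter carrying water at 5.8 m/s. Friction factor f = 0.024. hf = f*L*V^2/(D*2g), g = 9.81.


hf = 0.024 * 1220 * 5.8^2 / (2.9 * 2 * 9.81) = 17.3113 m


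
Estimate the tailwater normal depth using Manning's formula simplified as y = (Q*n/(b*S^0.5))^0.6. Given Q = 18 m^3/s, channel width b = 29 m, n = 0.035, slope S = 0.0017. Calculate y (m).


y = (18 * 0.035 / (29 * 0.0017^0.5))^0.6 = 0.6808 m


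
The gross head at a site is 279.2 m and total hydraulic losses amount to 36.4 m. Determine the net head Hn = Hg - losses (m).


Hn = 279.2 - 36.4 = 242.8000 m


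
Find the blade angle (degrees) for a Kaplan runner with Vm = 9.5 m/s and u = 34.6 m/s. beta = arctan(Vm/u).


beta = arctan(9.5 / 34.6) = 15.3532 degrees


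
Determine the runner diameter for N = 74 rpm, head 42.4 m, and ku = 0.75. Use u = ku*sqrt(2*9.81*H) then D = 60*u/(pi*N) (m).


u = 0.75 * sqrt(2*9.81*42.4) = 21.6319 m/s
D = 60 * 21.6319 / (pi * 74) = 5.5829 m


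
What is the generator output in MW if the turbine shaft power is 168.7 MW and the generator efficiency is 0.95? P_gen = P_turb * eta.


P_gen = 168.7 * 0.95 = 160.2650 MW


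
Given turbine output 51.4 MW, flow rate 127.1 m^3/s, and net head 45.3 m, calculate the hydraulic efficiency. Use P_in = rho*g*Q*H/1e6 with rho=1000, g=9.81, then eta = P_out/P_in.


P_in = 1000 * 9.81 * 127.1 * 45.3 / 1e6 = 56.4824 MW
eta = 51.4 / 56.4824 = 0.9100


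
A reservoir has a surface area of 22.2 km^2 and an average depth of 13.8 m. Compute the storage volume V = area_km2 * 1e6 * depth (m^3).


V = 22.2 * 1e6 * 13.8 = 3.0636e+08 m^3


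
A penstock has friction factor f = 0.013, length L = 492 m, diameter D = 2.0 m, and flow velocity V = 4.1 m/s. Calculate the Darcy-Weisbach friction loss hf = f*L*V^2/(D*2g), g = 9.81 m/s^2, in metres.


hf = 0.013 * 492 * 4.1^2 / (2.0 * 2 * 9.81) = 2.7400 m


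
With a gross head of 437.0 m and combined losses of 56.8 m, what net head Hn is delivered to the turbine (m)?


Hn = 437.0 - 56.8 = 380.2000 m


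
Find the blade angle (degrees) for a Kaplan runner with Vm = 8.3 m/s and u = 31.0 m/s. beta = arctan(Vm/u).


beta = arctan(8.3 / 31.0) = 14.9889 degrees


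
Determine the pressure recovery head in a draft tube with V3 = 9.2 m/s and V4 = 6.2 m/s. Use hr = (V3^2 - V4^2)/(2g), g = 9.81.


hr = (9.2^2 - 6.2^2) / (2*9.81) = 2.3547 m


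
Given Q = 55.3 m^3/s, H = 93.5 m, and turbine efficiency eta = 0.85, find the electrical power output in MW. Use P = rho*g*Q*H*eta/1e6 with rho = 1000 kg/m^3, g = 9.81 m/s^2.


P = 1000 * 9.81 * 55.3 * 93.5 * 0.85 / 1e6 = 43.1146 MW


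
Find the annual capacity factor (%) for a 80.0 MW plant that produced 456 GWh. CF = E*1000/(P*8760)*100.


CF = 456 * 1000 / (80.0 * 8760) * 100 = 65.0685 %


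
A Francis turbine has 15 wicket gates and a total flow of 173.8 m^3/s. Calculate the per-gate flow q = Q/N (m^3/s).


q = 173.8 / 15 = 11.5867 m^3/s


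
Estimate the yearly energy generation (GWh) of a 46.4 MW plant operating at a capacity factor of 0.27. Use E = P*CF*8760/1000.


E = 46.4 * 0.27 * 8760 / 1000 = 109.7453 GWh


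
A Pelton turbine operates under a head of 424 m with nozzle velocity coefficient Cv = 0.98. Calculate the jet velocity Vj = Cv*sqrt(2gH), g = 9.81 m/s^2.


Vj = 0.98 * sqrt(2*9.81*424) = 89.3837 m/s


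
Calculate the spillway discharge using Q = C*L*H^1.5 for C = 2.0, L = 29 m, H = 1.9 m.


Q = 2.0 * 29 * 1.9^1.5 = 151.9002 m^3/s


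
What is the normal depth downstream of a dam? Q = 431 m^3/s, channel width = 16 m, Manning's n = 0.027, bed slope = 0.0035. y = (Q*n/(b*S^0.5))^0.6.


y = (431 * 0.027 / (16 * 0.0035^0.5))^0.6 = 4.5062 m


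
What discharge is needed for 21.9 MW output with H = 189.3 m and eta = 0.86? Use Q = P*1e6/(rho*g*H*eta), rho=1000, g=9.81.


Q = 21.9 * 1e6 / (1000 * 9.81 * 189.3 * 0.86) = 13.7128 m^3/s


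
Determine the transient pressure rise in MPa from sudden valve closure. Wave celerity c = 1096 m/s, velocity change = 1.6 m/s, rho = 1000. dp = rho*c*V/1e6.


dp = 1000 * 1096 * 1.6 / 1e6 = 1.7536 MPa


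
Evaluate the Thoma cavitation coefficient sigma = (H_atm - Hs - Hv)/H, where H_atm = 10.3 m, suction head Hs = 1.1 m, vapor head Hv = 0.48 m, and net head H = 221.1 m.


sigma = (10.3 - 1.1 - 0.48) / 221.1 = 0.0394


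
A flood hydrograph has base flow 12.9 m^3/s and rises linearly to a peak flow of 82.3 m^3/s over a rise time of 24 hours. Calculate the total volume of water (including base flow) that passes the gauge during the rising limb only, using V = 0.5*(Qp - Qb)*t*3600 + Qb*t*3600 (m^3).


V = 0.5*(82.3 - 12.9)*24*3600 + 12.9*24*3600 = 4.1126e+06 m^3


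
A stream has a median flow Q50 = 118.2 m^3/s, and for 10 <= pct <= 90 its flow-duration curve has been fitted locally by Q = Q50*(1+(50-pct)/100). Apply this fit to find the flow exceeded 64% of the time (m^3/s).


Q = 118.2 * (1 + (50 - 64)/100) = 101.6520 m^3/s


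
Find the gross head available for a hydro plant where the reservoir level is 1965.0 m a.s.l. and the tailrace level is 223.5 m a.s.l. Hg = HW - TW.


Hg = 1965.0 - 223.5 = 1741.5000 m


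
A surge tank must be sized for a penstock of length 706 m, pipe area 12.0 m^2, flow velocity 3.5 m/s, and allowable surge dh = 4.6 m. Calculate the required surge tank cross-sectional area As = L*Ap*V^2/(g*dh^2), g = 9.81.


As = 706 * 12.0 * 3.5^2 / (9.81 * 4.6^2) = 499.9624 m^2


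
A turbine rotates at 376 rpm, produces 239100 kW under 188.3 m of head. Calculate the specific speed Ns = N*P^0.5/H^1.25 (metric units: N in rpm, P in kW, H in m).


Ns = 376 * 239100^0.5 / 188.3^1.25 = 263.5814


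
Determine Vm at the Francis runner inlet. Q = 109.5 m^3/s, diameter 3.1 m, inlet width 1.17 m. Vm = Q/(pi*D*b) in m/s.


Vm = 109.5 / (pi * 3.1 * 1.17) = 9.6099 m/s


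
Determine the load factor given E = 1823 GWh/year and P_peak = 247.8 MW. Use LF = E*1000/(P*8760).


LF = 1823 * 1000 / (247.8 * 8760) = 0.8398


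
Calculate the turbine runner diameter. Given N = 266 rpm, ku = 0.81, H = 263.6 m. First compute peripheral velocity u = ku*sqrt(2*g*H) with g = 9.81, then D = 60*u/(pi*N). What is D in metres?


u = 0.81 * sqrt(2*9.81*263.6) = 58.2515 m/s
D = 60 * 58.2515 / (pi * 266) = 4.1824 m


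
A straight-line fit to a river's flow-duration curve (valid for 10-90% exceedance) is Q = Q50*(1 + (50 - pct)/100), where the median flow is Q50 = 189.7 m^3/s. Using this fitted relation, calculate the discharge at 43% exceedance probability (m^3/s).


Q = 189.7 * (1 + (50 - 43)/100) = 202.9790 m^3/s


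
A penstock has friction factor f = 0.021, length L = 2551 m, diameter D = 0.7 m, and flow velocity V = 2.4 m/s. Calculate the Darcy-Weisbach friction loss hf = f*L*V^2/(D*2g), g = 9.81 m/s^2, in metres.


hf = 0.021 * 2551 * 2.4^2 / (0.7 * 2 * 9.81) = 22.4675 m


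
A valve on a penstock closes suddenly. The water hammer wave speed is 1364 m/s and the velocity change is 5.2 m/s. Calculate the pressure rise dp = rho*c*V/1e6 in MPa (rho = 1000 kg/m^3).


dp = 1000 * 1364 * 5.2 / 1e6 = 7.0928 MPa


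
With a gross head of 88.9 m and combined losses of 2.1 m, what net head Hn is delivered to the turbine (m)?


Hn = 88.9 - 2.1 = 86.8000 m


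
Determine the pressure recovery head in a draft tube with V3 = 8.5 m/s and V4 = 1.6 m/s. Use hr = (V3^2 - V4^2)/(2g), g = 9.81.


hr = (8.5^2 - 1.6^2) / (2*9.81) = 3.5520 m


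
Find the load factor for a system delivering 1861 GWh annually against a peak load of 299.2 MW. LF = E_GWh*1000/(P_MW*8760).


LF = 1861 * 1000 / (299.2 * 8760) = 0.7100


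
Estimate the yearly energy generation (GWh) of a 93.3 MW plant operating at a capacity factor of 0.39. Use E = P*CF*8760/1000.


E = 93.3 * 0.39 * 8760 / 1000 = 318.7501 GWh


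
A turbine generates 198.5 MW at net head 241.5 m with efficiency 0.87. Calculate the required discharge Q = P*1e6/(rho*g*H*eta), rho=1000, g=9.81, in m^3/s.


Q = 198.5 * 1e6 / (1000 * 9.81 * 241.5 * 0.87) = 96.3064 m^3/s


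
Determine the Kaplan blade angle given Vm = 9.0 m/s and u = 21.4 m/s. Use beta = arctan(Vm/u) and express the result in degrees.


beta = arctan(9.0 / 21.4) = 22.8097 degrees


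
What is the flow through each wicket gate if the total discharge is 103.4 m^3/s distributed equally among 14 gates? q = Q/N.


q = 103.4 / 14 = 7.3857 m^3/s


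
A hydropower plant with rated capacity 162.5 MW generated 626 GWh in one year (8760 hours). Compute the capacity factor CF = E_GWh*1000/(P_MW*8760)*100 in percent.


CF = 626 * 1000 / (162.5 * 8760) * 100 = 43.9761 %


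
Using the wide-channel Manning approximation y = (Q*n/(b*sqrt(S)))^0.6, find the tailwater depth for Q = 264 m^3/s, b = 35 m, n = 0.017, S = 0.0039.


y = (264 * 0.017 / (35 * 0.0039^0.5))^0.6 = 1.5398 m


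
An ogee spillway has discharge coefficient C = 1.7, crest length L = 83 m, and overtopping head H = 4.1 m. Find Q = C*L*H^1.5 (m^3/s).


Q = 1.7 * 83 * 4.1^1.5 = 1171.3935 m^3/s


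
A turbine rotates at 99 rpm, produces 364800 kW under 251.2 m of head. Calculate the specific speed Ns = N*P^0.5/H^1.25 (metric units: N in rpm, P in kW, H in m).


Ns = 99 * 364800^0.5 / 251.2^1.25 = 59.7913


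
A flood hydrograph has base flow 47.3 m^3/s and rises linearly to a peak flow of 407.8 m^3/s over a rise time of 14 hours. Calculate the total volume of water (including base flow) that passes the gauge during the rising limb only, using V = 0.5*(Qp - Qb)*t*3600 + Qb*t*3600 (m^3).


V = 0.5*(407.8 - 47.3)*14*3600 + 47.3*14*3600 = 1.1469e+07 m^3


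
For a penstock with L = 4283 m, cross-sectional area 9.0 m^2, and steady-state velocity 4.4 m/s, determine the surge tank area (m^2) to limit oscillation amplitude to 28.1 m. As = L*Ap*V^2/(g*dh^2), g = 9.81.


As = 4283 * 9.0 * 4.4^2 / (9.81 * 28.1^2) = 96.3417 m^2


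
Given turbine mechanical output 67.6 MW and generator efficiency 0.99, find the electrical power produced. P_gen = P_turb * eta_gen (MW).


P_gen = 67.6 * 0.99 = 66.9240 MW


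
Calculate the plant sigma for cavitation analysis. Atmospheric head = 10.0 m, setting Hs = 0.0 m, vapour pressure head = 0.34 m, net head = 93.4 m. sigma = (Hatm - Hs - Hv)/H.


sigma = (10.0 - 0.0 - 0.34) / 93.4 = 0.1034


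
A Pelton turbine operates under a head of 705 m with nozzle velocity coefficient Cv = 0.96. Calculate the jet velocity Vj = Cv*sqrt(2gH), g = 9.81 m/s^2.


Vj = 0.96 * sqrt(2*9.81*705) = 112.9056 m/s


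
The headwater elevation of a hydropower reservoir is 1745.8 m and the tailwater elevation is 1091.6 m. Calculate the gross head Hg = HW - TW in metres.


Hg = 1745.8 - 1091.6 = 654.2000 m


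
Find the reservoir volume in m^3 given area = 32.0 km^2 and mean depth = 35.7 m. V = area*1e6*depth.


V = 32.0 * 1e6 * 35.7 = 1.1424e+09 m^3


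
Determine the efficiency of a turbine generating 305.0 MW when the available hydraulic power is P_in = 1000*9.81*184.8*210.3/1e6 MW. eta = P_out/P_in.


P_in = 1000 * 9.81 * 184.8 * 210.3 / 1e6 = 381.2503 MW
eta = 305.0 / 381.2503 = 0.8000


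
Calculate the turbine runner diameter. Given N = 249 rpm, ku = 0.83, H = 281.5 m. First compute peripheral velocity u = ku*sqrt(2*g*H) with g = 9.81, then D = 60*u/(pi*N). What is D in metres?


u = 0.83 * sqrt(2*9.81*281.5) = 61.6832 m/s
D = 60 * 61.6832 / (pi * 249) = 4.7312 m


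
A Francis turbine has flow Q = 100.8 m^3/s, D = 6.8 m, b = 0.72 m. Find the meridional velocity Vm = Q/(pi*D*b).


Vm = 100.8 / (pi * 6.8 * 0.72) = 6.5534 m/s


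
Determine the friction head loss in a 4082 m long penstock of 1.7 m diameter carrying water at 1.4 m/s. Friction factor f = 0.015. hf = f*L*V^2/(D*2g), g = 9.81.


hf = 0.015 * 4082 * 1.4^2 / (1.7 * 2 * 9.81) = 3.5981 m


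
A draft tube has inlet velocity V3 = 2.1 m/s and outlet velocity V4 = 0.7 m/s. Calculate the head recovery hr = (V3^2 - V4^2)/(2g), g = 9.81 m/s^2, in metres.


hr = (2.1^2 - 0.7^2) / (2*9.81) = 0.1998 m


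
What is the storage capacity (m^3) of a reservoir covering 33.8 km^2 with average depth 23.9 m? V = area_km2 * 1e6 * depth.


V = 33.8 * 1e6 * 23.9 = 8.0782e+08 m^3


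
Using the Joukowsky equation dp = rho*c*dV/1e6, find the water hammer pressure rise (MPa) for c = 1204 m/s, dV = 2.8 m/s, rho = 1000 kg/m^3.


dp = 1000 * 1204 * 2.8 / 1e6 = 3.3712 MPa


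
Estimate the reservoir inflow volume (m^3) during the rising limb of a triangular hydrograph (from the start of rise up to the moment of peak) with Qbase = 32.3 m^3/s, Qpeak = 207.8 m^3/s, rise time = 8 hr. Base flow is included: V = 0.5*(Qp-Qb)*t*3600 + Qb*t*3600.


V = 0.5*(207.8 - 32.3)*8*3600 + 32.3*8*3600 = 3.4574e+06 m^3


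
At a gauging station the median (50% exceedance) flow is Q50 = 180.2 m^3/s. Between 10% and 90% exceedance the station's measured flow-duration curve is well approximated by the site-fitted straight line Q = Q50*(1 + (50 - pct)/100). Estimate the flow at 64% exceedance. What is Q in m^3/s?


Q = 180.2 * (1 + (50 - 64)/100) = 154.9720 m^3/s


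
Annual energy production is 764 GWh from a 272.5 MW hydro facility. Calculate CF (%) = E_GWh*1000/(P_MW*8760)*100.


CF = 764 * 1000 / (272.5 * 8760) * 100 = 32.0054 %


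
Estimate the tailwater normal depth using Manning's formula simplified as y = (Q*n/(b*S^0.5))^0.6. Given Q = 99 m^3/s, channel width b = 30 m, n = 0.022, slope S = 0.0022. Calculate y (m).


y = (99 * 0.022 / (30 * 0.0022^0.5))^0.6 = 1.2997 m


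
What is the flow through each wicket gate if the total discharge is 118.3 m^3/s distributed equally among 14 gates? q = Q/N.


q = 118.3 / 14 = 8.4500 m^3/s


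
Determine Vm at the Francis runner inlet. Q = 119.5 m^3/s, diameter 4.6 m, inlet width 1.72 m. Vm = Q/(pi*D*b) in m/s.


Vm = 119.5 / (pi * 4.6 * 1.72) = 4.8076 m/s


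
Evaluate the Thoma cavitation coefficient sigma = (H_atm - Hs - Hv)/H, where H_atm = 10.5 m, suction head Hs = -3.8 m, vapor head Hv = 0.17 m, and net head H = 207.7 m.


sigma = (10.5 - (-3.8) - 0.17) / 207.7 = 0.0680


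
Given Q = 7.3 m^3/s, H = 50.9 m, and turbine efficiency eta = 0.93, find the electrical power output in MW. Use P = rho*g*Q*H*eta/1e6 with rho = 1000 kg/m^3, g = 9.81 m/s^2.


P = 1000 * 9.81 * 7.3 * 50.9 * 0.93 / 1e6 = 3.3899 MW


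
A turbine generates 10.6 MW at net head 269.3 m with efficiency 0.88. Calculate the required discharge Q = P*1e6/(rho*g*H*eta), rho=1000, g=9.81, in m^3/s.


Q = 10.6 * 1e6 / (1000 * 9.81 * 269.3 * 0.88) = 4.5595 m^3/s


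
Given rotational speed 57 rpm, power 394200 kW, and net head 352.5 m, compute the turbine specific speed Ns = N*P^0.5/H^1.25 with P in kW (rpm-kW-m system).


Ns = 57 * 394200^0.5 / 352.5^1.25 = 23.4306


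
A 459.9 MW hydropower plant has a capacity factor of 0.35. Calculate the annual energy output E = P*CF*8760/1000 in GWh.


E = 459.9 * 0.35 * 8760 / 1000 = 1410.0534 GWh


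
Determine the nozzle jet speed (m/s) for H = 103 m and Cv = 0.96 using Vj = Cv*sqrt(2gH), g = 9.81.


Vj = 0.96 * sqrt(2*9.81*103) = 43.1558 m/s


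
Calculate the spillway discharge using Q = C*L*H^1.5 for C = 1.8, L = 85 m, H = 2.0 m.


Q = 1.8 * 85 * 2.0^1.5 = 432.7494 m^3/s


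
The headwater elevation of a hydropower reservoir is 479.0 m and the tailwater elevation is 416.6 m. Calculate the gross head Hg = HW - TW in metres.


Hg = 479.0 - 416.6 = 62.4000 m
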